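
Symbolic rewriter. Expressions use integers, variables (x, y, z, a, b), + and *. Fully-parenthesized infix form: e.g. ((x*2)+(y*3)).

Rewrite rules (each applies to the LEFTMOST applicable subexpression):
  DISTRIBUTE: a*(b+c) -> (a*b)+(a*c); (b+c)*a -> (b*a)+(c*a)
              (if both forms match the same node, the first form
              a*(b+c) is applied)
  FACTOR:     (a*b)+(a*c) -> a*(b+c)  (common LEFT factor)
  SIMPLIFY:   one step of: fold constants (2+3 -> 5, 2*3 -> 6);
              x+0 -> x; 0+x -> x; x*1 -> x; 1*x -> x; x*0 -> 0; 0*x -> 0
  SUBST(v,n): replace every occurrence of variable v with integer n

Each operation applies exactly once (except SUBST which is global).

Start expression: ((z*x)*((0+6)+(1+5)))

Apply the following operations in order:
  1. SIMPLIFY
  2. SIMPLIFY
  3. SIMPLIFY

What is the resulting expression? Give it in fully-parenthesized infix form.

Answer: ((z*x)*12)

Derivation:
Start: ((z*x)*((0+6)+(1+5)))
Apply SIMPLIFY at RL (target: (0+6)): ((z*x)*((0+6)+(1+5))) -> ((z*x)*(6+(1+5)))
Apply SIMPLIFY at RR (target: (1+5)): ((z*x)*(6+(1+5))) -> ((z*x)*(6+6))
Apply SIMPLIFY at R (target: (6+6)): ((z*x)*(6+6)) -> ((z*x)*12)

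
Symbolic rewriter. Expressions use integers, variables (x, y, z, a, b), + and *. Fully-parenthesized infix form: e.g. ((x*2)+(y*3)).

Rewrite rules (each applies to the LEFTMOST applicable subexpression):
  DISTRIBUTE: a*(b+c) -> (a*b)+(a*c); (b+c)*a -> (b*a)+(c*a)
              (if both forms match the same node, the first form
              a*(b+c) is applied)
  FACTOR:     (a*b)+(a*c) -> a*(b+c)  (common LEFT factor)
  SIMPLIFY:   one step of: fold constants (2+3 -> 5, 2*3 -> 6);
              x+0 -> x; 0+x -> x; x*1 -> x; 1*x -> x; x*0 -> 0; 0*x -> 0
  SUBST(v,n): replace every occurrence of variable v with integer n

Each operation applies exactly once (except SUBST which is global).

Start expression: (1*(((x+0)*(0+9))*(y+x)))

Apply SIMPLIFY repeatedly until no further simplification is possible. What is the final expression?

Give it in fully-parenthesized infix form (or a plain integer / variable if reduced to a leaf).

Answer: ((x*9)*(y+x))

Derivation:
Start: (1*(((x+0)*(0+9))*(y+x)))
Step 1: at root: (1*(((x+0)*(0+9))*(y+x))) -> (((x+0)*(0+9))*(y+x)); overall: (1*(((x+0)*(0+9))*(y+x))) -> (((x+0)*(0+9))*(y+x))
Step 2: at LL: (x+0) -> x; overall: (((x+0)*(0+9))*(y+x)) -> ((x*(0+9))*(y+x))
Step 3: at LR: (0+9) -> 9; overall: ((x*(0+9))*(y+x)) -> ((x*9)*(y+x))
Fixed point: ((x*9)*(y+x))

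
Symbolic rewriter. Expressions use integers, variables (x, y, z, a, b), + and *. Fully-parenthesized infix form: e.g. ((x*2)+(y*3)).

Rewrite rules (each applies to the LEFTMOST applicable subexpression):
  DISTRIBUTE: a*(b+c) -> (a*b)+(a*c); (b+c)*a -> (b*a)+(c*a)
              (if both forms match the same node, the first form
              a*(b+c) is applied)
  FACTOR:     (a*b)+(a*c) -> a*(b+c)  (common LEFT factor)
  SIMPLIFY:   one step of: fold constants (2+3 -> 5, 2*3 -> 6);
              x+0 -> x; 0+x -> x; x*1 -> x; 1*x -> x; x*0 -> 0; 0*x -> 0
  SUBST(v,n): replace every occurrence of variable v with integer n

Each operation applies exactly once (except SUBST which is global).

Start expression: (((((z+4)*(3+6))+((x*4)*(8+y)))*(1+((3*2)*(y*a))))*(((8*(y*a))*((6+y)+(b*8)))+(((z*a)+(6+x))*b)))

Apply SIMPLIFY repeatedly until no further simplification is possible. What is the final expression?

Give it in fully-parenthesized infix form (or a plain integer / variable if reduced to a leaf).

Start: (((((z+4)*(3+6))+((x*4)*(8+y)))*(1+((3*2)*(y*a))))*(((8*(y*a))*((6+y)+(b*8)))+(((z*a)+(6+x))*b)))
Step 1: at LLLR: (3+6) -> 9; overall: (((((z+4)*(3+6))+((x*4)*(8+y)))*(1+((3*2)*(y*a))))*(((8*(y*a))*((6+y)+(b*8)))+(((z*a)+(6+x))*b))) -> (((((z+4)*9)+((x*4)*(8+y)))*(1+((3*2)*(y*a))))*(((8*(y*a))*((6+y)+(b*8)))+(((z*a)+(6+x))*b)))
Step 2: at LRRL: (3*2) -> 6; overall: (((((z+4)*9)+((x*4)*(8+y)))*(1+((3*2)*(y*a))))*(((8*(y*a))*((6+y)+(b*8)))+(((z*a)+(6+x))*b))) -> (((((z+4)*9)+((x*4)*(8+y)))*(1+(6*(y*a))))*(((8*(y*a))*((6+y)+(b*8)))+(((z*a)+(6+x))*b)))
Fixed point: (((((z+4)*9)+((x*4)*(8+y)))*(1+(6*(y*a))))*(((8*(y*a))*((6+y)+(b*8)))+(((z*a)+(6+x))*b)))

Answer: (((((z+4)*9)+((x*4)*(8+y)))*(1+(6*(y*a))))*(((8*(y*a))*((6+y)+(b*8)))+(((z*a)+(6+x))*b)))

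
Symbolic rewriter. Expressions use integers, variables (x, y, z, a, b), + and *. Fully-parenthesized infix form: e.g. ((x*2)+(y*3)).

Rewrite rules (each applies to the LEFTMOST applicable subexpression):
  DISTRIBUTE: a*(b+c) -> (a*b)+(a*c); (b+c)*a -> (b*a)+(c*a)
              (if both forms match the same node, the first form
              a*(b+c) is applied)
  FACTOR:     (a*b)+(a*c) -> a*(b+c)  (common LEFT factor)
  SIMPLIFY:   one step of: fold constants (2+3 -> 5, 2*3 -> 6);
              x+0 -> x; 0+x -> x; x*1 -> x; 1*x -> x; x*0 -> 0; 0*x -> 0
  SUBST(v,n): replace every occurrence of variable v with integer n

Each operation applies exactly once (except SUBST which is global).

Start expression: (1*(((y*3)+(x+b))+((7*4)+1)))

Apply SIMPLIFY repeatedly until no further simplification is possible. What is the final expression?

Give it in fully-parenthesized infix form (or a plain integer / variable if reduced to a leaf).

Start: (1*(((y*3)+(x+b))+((7*4)+1)))
Step 1: at root: (1*(((y*3)+(x+b))+((7*4)+1))) -> (((y*3)+(x+b))+((7*4)+1)); overall: (1*(((y*3)+(x+b))+((7*4)+1))) -> (((y*3)+(x+b))+((7*4)+1))
Step 2: at RL: (7*4) -> 28; overall: (((y*3)+(x+b))+((7*4)+1)) -> (((y*3)+(x+b))+(28+1))
Step 3: at R: (28+1) -> 29; overall: (((y*3)+(x+b))+(28+1)) -> (((y*3)+(x+b))+29)
Fixed point: (((y*3)+(x+b))+29)

Answer: (((y*3)+(x+b))+29)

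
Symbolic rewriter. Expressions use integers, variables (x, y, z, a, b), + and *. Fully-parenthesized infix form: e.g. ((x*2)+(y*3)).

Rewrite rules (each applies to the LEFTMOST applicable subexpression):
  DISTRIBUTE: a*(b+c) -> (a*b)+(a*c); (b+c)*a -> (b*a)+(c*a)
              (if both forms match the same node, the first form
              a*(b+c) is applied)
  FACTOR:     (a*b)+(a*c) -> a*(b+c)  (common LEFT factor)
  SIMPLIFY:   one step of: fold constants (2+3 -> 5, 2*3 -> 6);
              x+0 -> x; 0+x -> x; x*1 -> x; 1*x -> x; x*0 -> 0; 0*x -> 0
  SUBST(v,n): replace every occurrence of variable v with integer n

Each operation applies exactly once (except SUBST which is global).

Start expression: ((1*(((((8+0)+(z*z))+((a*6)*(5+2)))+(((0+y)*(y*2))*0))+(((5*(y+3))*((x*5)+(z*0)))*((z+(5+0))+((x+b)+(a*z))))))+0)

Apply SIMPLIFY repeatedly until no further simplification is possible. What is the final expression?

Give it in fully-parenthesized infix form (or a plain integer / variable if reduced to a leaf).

Answer: (((8+(z*z))+((a*6)*7))+(((5*(y+3))*(x*5))*((z+5)+((x+b)+(a*z)))))

Derivation:
Start: ((1*(((((8+0)+(z*z))+((a*6)*(5+2)))+(((0+y)*(y*2))*0))+(((5*(y+3))*((x*5)+(z*0)))*((z+(5+0))+((x+b)+(a*z))))))+0)
Step 1: at root: ((1*(((((8+0)+(z*z))+((a*6)*(5+2)))+(((0+y)*(y*2))*0))+(((5*(y+3))*((x*5)+(z*0)))*((z+(5+0))+((x+b)+(a*z))))))+0) -> (1*(((((8+0)+(z*z))+((a*6)*(5+2)))+(((0+y)*(y*2))*0))+(((5*(y+3))*((x*5)+(z*0)))*((z+(5+0))+((x+b)+(a*z)))))); overall: ((1*(((((8+0)+(z*z))+((a*6)*(5+2)))+(((0+y)*(y*2))*0))+(((5*(y+3))*((x*5)+(z*0)))*((z+(5+0))+((x+b)+(a*z))))))+0) -> (1*(((((8+0)+(z*z))+((a*6)*(5+2)))+(((0+y)*(y*2))*0))+(((5*(y+3))*((x*5)+(z*0)))*((z+(5+0))+((x+b)+(a*z))))))
Step 2: at root: (1*(((((8+0)+(z*z))+((a*6)*(5+2)))+(((0+y)*(y*2))*0))+(((5*(y+3))*((x*5)+(z*0)))*((z+(5+0))+((x+b)+(a*z)))))) -> (((((8+0)+(z*z))+((a*6)*(5+2)))+(((0+y)*(y*2))*0))+(((5*(y+3))*((x*5)+(z*0)))*((z+(5+0))+((x+b)+(a*z))))); overall: (1*(((((8+0)+(z*z))+((a*6)*(5+2)))+(((0+y)*(y*2))*0))+(((5*(y+3))*((x*5)+(z*0)))*((z+(5+0))+((x+b)+(a*z)))))) -> (((((8+0)+(z*z))+((a*6)*(5+2)))+(((0+y)*(y*2))*0))+(((5*(y+3))*((x*5)+(z*0)))*((z+(5+0))+((x+b)+(a*z)))))
Step 3: at LLLL: (8+0) -> 8; overall: (((((8+0)+(z*z))+((a*6)*(5+2)))+(((0+y)*(y*2))*0))+(((5*(y+3))*((x*5)+(z*0)))*((z+(5+0))+((x+b)+(a*z))))) -> ((((8+(z*z))+((a*6)*(5+2)))+(((0+y)*(y*2))*0))+(((5*(y+3))*((x*5)+(z*0)))*((z+(5+0))+((x+b)+(a*z)))))
Step 4: at LLRR: (5+2) -> 7; overall: ((((8+(z*z))+((a*6)*(5+2)))+(((0+y)*(y*2))*0))+(((5*(y+3))*((x*5)+(z*0)))*((z+(5+0))+((x+b)+(a*z))))) -> ((((8+(z*z))+((a*6)*7))+(((0+y)*(y*2))*0))+(((5*(y+3))*((x*5)+(z*0)))*((z+(5+0))+((x+b)+(a*z)))))
Step 5: at LR: (((0+y)*(y*2))*0) -> 0; overall: ((((8+(z*z))+((a*6)*7))+(((0+y)*(y*2))*0))+(((5*(y+3))*((x*5)+(z*0)))*((z+(5+0))+((x+b)+(a*z))))) -> ((((8+(z*z))+((a*6)*7))+0)+(((5*(y+3))*((x*5)+(z*0)))*((z+(5+0))+((x+b)+(a*z)))))
Step 6: at L: (((8+(z*z))+((a*6)*7))+0) -> ((8+(z*z))+((a*6)*7)); overall: ((((8+(z*z))+((a*6)*7))+0)+(((5*(y+3))*((x*5)+(z*0)))*((z+(5+0))+((x+b)+(a*z))))) -> (((8+(z*z))+((a*6)*7))+(((5*(y+3))*((x*5)+(z*0)))*((z+(5+0))+((x+b)+(a*z)))))
Step 7: at RLRR: (z*0) -> 0; overall: (((8+(z*z))+((a*6)*7))+(((5*(y+3))*((x*5)+(z*0)))*((z+(5+0))+((x+b)+(a*z))))) -> (((8+(z*z))+((a*6)*7))+(((5*(y+3))*((x*5)+0))*((z+(5+0))+((x+b)+(a*z)))))
Step 8: at RLR: ((x*5)+0) -> (x*5); overall: (((8+(z*z))+((a*6)*7))+(((5*(y+3))*((x*5)+0))*((z+(5+0))+((x+b)+(a*z))))) -> (((8+(z*z))+((a*6)*7))+(((5*(y+3))*(x*5))*((z+(5+0))+((x+b)+(a*z)))))
Step 9: at RRLR: (5+0) -> 5; overall: (((8+(z*z))+((a*6)*7))+(((5*(y+3))*(x*5))*((z+(5+0))+((x+b)+(a*z))))) -> (((8+(z*z))+((a*6)*7))+(((5*(y+3))*(x*5))*((z+5)+((x+b)+(a*z)))))
Fixed point: (((8+(z*z))+((a*6)*7))+(((5*(y+3))*(x*5))*((z+5)+((x+b)+(a*z)))))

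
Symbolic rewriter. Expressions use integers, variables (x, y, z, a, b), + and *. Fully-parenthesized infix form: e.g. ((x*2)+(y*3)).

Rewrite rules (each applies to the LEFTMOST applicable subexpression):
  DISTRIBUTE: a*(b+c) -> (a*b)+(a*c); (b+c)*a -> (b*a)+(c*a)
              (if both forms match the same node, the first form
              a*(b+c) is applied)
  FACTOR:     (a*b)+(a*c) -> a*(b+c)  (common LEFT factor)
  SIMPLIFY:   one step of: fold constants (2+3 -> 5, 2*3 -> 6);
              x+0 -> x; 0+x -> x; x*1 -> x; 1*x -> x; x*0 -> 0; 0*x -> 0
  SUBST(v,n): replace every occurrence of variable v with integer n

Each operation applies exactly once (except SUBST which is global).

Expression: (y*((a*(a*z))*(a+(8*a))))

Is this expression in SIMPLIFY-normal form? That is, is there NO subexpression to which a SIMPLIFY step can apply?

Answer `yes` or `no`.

Expression: (y*((a*(a*z))*(a+(8*a))))
Scanning for simplifiable subexpressions (pre-order)...
  at root: (y*((a*(a*z))*(a+(8*a)))) (not simplifiable)
  at R: ((a*(a*z))*(a+(8*a))) (not simplifiable)
  at RL: (a*(a*z)) (not simplifiable)
  at RLR: (a*z) (not simplifiable)
  at RR: (a+(8*a)) (not simplifiable)
  at RRR: (8*a) (not simplifiable)
Result: no simplifiable subexpression found -> normal form.

Answer: yes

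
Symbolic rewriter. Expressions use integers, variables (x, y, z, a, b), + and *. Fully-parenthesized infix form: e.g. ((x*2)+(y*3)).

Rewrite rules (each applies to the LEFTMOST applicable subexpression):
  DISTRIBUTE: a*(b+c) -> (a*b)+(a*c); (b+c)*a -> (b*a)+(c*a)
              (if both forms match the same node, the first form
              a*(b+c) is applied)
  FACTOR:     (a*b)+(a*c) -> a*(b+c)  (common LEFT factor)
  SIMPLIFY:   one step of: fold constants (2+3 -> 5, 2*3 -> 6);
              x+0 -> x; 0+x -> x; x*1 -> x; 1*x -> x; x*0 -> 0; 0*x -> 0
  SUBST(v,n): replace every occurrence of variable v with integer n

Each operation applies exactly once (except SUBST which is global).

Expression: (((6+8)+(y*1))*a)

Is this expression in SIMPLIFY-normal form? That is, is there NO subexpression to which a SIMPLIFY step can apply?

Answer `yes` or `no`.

Answer: no

Derivation:
Expression: (((6+8)+(y*1))*a)
Scanning for simplifiable subexpressions (pre-order)...
  at root: (((6+8)+(y*1))*a) (not simplifiable)
  at L: ((6+8)+(y*1)) (not simplifiable)
  at LL: (6+8) (SIMPLIFIABLE)
  at LR: (y*1) (SIMPLIFIABLE)
Found simplifiable subexpr at path LL: (6+8)
One SIMPLIFY step would give: ((14+(y*1))*a)
-> NOT in normal form.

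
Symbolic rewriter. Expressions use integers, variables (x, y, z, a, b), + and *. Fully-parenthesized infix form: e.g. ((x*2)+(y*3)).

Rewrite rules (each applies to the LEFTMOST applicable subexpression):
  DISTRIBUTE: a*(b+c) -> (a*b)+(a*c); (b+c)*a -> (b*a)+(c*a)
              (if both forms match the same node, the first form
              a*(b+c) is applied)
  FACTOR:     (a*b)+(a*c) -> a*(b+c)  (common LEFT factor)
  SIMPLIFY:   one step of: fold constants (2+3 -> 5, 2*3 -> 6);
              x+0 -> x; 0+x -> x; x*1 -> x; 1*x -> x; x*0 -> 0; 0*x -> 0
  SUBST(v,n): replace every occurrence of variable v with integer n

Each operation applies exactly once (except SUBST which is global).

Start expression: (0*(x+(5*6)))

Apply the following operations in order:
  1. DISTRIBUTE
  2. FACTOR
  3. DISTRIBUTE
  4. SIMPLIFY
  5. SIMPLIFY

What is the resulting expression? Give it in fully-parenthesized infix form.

Start: (0*(x+(5*6)))
Apply DISTRIBUTE at root (target: (0*(x+(5*6)))): (0*(x+(5*6))) -> ((0*x)+(0*(5*6)))
Apply FACTOR at root (target: ((0*x)+(0*(5*6)))): ((0*x)+(0*(5*6))) -> (0*(x+(5*6)))
Apply DISTRIBUTE at root (target: (0*(x+(5*6)))): (0*(x+(5*6))) -> ((0*x)+(0*(5*6)))
Apply SIMPLIFY at L (target: (0*x)): ((0*x)+(0*(5*6))) -> (0+(0*(5*6)))
Apply SIMPLIFY at root (target: (0+(0*(5*6)))): (0+(0*(5*6))) -> (0*(5*6))

Answer: (0*(5*6))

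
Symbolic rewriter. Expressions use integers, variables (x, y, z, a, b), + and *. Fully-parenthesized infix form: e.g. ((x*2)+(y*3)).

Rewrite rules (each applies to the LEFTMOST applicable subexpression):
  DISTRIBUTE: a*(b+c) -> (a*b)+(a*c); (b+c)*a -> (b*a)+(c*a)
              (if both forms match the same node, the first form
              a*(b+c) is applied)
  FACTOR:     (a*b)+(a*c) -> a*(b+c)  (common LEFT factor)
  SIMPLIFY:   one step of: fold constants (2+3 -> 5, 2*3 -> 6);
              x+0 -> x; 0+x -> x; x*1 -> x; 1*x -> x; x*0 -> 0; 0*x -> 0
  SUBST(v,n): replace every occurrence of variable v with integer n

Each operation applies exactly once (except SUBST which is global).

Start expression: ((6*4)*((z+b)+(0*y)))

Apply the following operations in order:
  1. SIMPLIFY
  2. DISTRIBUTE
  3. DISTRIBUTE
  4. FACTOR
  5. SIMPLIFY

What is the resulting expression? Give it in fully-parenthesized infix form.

Answer: ((24*(z+b))+(24*0))

Derivation:
Start: ((6*4)*((z+b)+(0*y)))
Apply SIMPLIFY at L (target: (6*4)): ((6*4)*((z+b)+(0*y))) -> (24*((z+b)+(0*y)))
Apply DISTRIBUTE at root (target: (24*((z+b)+(0*y)))): (24*((z+b)+(0*y))) -> ((24*(z+b))+(24*(0*y)))
Apply DISTRIBUTE at L (target: (24*(z+b))): ((24*(z+b))+(24*(0*y))) -> (((24*z)+(24*b))+(24*(0*y)))
Apply FACTOR at L (target: ((24*z)+(24*b))): (((24*z)+(24*b))+(24*(0*y))) -> ((24*(z+b))+(24*(0*y)))
Apply SIMPLIFY at RR (target: (0*y)): ((24*(z+b))+(24*(0*y))) -> ((24*(z+b))+(24*0))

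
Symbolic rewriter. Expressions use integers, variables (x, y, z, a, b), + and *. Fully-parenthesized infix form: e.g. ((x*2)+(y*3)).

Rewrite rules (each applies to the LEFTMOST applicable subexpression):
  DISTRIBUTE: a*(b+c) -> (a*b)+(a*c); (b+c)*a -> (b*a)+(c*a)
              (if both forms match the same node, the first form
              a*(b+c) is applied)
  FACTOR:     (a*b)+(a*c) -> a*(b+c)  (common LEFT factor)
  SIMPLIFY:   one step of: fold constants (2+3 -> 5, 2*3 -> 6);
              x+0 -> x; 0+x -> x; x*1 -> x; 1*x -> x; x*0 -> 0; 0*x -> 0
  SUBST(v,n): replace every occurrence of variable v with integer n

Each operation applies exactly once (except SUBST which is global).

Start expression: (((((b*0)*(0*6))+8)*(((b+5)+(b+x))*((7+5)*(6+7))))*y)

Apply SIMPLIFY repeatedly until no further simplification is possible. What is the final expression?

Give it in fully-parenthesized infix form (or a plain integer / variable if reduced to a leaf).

Answer: ((8*(((b+5)+(b+x))*156))*y)

Derivation:
Start: (((((b*0)*(0*6))+8)*(((b+5)+(b+x))*((7+5)*(6+7))))*y)
Step 1: at LLLL: (b*0) -> 0; overall: (((((b*0)*(0*6))+8)*(((b+5)+(b+x))*((7+5)*(6+7))))*y) -> ((((0*(0*6))+8)*(((b+5)+(b+x))*((7+5)*(6+7))))*y)
Step 2: at LLL: (0*(0*6)) -> 0; overall: ((((0*(0*6))+8)*(((b+5)+(b+x))*((7+5)*(6+7))))*y) -> (((0+8)*(((b+5)+(b+x))*((7+5)*(6+7))))*y)
Step 3: at LL: (0+8) -> 8; overall: (((0+8)*(((b+5)+(b+x))*((7+5)*(6+7))))*y) -> ((8*(((b+5)+(b+x))*((7+5)*(6+7))))*y)
Step 4: at LRRL: (7+5) -> 12; overall: ((8*(((b+5)+(b+x))*((7+5)*(6+7))))*y) -> ((8*(((b+5)+(b+x))*(12*(6+7))))*y)
Step 5: at LRRR: (6+7) -> 13; overall: ((8*(((b+5)+(b+x))*(12*(6+7))))*y) -> ((8*(((b+5)+(b+x))*(12*13)))*y)
Step 6: at LRR: (12*13) -> 156; overall: ((8*(((b+5)+(b+x))*(12*13)))*y) -> ((8*(((b+5)+(b+x))*156))*y)
Fixed point: ((8*(((b+5)+(b+x))*156))*y)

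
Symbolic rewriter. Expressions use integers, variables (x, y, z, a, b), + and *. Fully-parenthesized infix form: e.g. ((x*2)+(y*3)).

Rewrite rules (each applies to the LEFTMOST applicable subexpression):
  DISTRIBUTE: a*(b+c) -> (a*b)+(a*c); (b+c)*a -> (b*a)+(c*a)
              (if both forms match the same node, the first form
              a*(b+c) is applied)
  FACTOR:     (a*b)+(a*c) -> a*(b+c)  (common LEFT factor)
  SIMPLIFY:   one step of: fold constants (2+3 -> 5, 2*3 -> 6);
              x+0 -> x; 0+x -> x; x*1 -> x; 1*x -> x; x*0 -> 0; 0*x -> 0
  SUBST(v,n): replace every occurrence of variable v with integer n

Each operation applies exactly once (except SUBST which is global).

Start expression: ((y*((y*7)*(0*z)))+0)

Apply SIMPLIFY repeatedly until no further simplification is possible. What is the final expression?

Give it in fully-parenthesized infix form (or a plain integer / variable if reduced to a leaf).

Start: ((y*((y*7)*(0*z)))+0)
Step 1: at root: ((y*((y*7)*(0*z)))+0) -> (y*((y*7)*(0*z))); overall: ((y*((y*7)*(0*z)))+0) -> (y*((y*7)*(0*z)))
Step 2: at RR: (0*z) -> 0; overall: (y*((y*7)*(0*z))) -> (y*((y*7)*0))
Step 3: at R: ((y*7)*0) -> 0; overall: (y*((y*7)*0)) -> (y*0)
Step 4: at root: (y*0) -> 0; overall: (y*0) -> 0
Fixed point: 0

Answer: 0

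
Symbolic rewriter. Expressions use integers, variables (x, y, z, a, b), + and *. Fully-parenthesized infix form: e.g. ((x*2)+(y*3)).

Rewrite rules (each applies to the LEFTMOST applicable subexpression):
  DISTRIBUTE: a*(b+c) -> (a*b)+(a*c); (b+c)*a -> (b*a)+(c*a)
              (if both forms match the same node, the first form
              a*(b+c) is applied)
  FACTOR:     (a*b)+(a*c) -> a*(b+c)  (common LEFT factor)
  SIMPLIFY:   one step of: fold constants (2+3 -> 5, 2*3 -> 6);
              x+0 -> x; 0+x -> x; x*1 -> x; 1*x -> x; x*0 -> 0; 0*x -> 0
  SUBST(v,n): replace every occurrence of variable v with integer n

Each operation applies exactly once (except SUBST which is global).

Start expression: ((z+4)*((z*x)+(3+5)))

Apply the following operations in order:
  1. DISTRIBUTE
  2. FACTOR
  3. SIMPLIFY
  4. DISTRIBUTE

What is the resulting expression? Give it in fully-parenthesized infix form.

Answer: (((z+4)*(z*x))+((z+4)*8))

Derivation:
Start: ((z+4)*((z*x)+(3+5)))
Apply DISTRIBUTE at root (target: ((z+4)*((z*x)+(3+5)))): ((z+4)*((z*x)+(3+5))) -> (((z+4)*(z*x))+((z+4)*(3+5)))
Apply FACTOR at root (target: (((z+4)*(z*x))+((z+4)*(3+5)))): (((z+4)*(z*x))+((z+4)*(3+5))) -> ((z+4)*((z*x)+(3+5)))
Apply SIMPLIFY at RR (target: (3+5)): ((z+4)*((z*x)+(3+5))) -> ((z+4)*((z*x)+8))
Apply DISTRIBUTE at root (target: ((z+4)*((z*x)+8))): ((z+4)*((z*x)+8)) -> (((z+4)*(z*x))+((z+4)*8))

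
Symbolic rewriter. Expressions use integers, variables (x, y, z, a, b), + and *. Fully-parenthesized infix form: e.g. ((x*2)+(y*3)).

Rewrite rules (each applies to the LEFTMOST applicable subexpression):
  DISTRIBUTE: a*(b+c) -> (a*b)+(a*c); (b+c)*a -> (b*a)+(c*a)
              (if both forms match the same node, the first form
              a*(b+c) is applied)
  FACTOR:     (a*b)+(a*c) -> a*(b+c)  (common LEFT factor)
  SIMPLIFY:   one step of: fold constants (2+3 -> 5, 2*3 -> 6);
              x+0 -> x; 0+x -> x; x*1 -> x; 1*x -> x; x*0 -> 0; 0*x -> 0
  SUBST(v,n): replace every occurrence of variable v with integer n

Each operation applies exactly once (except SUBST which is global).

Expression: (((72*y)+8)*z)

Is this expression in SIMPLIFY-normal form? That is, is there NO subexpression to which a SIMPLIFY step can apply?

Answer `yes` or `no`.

Expression: (((72*y)+8)*z)
Scanning for simplifiable subexpressions (pre-order)...
  at root: (((72*y)+8)*z) (not simplifiable)
  at L: ((72*y)+8) (not simplifiable)
  at LL: (72*y) (not simplifiable)
Result: no simplifiable subexpression found -> normal form.

Answer: yes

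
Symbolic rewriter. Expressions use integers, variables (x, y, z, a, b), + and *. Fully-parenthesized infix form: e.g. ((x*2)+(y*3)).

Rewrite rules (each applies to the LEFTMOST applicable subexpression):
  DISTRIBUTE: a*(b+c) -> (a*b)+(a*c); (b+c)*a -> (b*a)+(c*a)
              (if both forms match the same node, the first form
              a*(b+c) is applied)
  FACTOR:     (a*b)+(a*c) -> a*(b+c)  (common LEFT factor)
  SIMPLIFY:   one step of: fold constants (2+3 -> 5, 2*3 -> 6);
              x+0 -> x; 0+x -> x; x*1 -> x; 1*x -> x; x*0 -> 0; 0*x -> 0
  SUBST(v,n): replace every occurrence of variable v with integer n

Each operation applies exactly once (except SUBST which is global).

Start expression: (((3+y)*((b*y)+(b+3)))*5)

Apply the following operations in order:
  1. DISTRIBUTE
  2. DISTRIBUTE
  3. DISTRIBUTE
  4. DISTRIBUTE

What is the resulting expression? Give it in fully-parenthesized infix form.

Start: (((3+y)*((b*y)+(b+3)))*5)
Apply DISTRIBUTE at L (target: ((3+y)*((b*y)+(b+3)))): (((3+y)*((b*y)+(b+3)))*5) -> ((((3+y)*(b*y))+((3+y)*(b+3)))*5)
Apply DISTRIBUTE at root (target: ((((3+y)*(b*y))+((3+y)*(b+3)))*5)): ((((3+y)*(b*y))+((3+y)*(b+3)))*5) -> ((((3+y)*(b*y))*5)+(((3+y)*(b+3))*5))
Apply DISTRIBUTE at LL (target: ((3+y)*(b*y))): ((((3+y)*(b*y))*5)+(((3+y)*(b+3))*5)) -> ((((3*(b*y))+(y*(b*y)))*5)+(((3+y)*(b+3))*5))
Apply DISTRIBUTE at L (target: (((3*(b*y))+(y*(b*y)))*5)): ((((3*(b*y))+(y*(b*y)))*5)+(((3+y)*(b+3))*5)) -> ((((3*(b*y))*5)+((y*(b*y))*5))+(((3+y)*(b+3))*5))

Answer: ((((3*(b*y))*5)+((y*(b*y))*5))+(((3+y)*(b+3))*5))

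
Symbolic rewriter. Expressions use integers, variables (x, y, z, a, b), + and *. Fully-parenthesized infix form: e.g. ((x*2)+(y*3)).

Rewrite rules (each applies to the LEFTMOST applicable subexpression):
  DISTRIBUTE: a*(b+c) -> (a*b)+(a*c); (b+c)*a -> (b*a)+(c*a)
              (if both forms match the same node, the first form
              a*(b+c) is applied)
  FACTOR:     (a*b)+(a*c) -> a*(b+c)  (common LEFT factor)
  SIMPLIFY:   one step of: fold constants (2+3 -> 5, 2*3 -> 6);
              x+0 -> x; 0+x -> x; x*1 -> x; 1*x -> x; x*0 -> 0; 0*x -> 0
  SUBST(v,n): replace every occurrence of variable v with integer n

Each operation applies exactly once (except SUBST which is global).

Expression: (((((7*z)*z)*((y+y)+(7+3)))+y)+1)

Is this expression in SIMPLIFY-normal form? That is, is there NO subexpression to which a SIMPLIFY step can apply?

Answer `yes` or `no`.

Expression: (((((7*z)*z)*((y+y)+(7+3)))+y)+1)
Scanning for simplifiable subexpressions (pre-order)...
  at root: (((((7*z)*z)*((y+y)+(7+3)))+y)+1) (not simplifiable)
  at L: ((((7*z)*z)*((y+y)+(7+3)))+y) (not simplifiable)
  at LL: (((7*z)*z)*((y+y)+(7+3))) (not simplifiable)
  at LLL: ((7*z)*z) (not simplifiable)
  at LLLL: (7*z) (not simplifiable)
  at LLR: ((y+y)+(7+3)) (not simplifiable)
  at LLRL: (y+y) (not simplifiable)
  at LLRR: (7+3) (SIMPLIFIABLE)
Found simplifiable subexpr at path LLRR: (7+3)
One SIMPLIFY step would give: (((((7*z)*z)*((y+y)+10))+y)+1)
-> NOT in normal form.

Answer: no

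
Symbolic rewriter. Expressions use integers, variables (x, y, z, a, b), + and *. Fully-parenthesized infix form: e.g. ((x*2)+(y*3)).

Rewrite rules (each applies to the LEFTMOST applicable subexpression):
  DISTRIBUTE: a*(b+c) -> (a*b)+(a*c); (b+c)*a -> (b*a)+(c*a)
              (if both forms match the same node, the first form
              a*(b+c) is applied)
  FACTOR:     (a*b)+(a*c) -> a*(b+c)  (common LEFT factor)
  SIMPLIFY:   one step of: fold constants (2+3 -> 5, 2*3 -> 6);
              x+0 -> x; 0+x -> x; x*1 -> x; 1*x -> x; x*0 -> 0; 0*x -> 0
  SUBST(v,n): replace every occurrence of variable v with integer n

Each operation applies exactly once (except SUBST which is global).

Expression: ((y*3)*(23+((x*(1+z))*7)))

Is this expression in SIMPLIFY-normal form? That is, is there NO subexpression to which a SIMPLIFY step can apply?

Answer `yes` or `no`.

Expression: ((y*3)*(23+((x*(1+z))*7)))
Scanning for simplifiable subexpressions (pre-order)...
  at root: ((y*3)*(23+((x*(1+z))*7))) (not simplifiable)
  at L: (y*3) (not simplifiable)
  at R: (23+((x*(1+z))*7)) (not simplifiable)
  at RR: ((x*(1+z))*7) (not simplifiable)
  at RRL: (x*(1+z)) (not simplifiable)
  at RRLR: (1+z) (not simplifiable)
Result: no simplifiable subexpression found -> normal form.

Answer: yes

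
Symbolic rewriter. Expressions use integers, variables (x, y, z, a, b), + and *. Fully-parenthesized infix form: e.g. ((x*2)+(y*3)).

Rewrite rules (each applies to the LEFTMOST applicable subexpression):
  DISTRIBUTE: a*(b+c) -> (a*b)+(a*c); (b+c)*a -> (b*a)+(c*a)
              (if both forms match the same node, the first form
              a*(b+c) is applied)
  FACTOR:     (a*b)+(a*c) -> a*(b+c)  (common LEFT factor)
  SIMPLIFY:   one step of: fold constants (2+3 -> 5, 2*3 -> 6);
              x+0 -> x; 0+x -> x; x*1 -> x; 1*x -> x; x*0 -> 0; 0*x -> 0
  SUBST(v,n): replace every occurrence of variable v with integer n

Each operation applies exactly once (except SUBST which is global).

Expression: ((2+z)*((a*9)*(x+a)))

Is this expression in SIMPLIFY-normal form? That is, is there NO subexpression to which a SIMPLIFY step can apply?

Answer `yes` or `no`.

Expression: ((2+z)*((a*9)*(x+a)))
Scanning for simplifiable subexpressions (pre-order)...
  at root: ((2+z)*((a*9)*(x+a))) (not simplifiable)
  at L: (2+z) (not simplifiable)
  at R: ((a*9)*(x+a)) (not simplifiable)
  at RL: (a*9) (not simplifiable)
  at RR: (x+a) (not simplifiable)
Result: no simplifiable subexpression found -> normal form.

Answer: yes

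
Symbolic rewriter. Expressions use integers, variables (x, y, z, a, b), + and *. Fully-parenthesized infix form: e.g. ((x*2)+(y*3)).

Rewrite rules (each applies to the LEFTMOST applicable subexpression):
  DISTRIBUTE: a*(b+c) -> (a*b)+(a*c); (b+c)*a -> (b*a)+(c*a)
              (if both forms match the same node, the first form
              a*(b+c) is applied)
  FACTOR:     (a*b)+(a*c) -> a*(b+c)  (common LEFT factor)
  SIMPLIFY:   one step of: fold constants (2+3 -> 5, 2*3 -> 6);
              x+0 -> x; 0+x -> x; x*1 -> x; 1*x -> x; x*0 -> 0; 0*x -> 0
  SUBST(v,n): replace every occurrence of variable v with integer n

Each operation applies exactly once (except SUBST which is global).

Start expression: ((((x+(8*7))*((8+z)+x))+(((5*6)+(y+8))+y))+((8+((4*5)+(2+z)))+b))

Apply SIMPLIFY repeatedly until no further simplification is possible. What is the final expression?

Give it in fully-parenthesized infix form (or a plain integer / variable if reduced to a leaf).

Answer: ((((x+56)*((8+z)+x))+((30+(y+8))+y))+((8+(20+(2+z)))+b))

Derivation:
Start: ((((x+(8*7))*((8+z)+x))+(((5*6)+(y+8))+y))+((8+((4*5)+(2+z)))+b))
Step 1: at LLLR: (8*7) -> 56; overall: ((((x+(8*7))*((8+z)+x))+(((5*6)+(y+8))+y))+((8+((4*5)+(2+z)))+b)) -> ((((x+56)*((8+z)+x))+(((5*6)+(y+8))+y))+((8+((4*5)+(2+z)))+b))
Step 2: at LRLL: (5*6) -> 30; overall: ((((x+56)*((8+z)+x))+(((5*6)+(y+8))+y))+((8+((4*5)+(2+z)))+b)) -> ((((x+56)*((8+z)+x))+((30+(y+8))+y))+((8+((4*5)+(2+z)))+b))
Step 3: at RLRL: (4*5) -> 20; overall: ((((x+56)*((8+z)+x))+((30+(y+8))+y))+((8+((4*5)+(2+z)))+b)) -> ((((x+56)*((8+z)+x))+((30+(y+8))+y))+((8+(20+(2+z)))+b))
Fixed point: ((((x+56)*((8+z)+x))+((30+(y+8))+y))+((8+(20+(2+z)))+b))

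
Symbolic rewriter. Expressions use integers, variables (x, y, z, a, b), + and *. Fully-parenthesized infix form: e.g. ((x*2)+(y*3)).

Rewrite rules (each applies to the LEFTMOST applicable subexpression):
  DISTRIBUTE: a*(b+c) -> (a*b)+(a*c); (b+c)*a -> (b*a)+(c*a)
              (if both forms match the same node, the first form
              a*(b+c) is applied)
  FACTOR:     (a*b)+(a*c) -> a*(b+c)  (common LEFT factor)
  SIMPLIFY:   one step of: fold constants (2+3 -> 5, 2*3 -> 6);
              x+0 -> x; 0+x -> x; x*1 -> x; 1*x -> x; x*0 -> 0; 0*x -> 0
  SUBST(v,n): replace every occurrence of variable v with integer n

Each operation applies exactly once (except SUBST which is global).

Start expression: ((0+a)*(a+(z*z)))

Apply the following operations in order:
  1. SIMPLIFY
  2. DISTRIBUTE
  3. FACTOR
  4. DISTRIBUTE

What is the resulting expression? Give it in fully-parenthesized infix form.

Start: ((0+a)*(a+(z*z)))
Apply SIMPLIFY at L (target: (0+a)): ((0+a)*(a+(z*z))) -> (a*(a+(z*z)))
Apply DISTRIBUTE at root (target: (a*(a+(z*z)))): (a*(a+(z*z))) -> ((a*a)+(a*(z*z)))
Apply FACTOR at root (target: ((a*a)+(a*(z*z)))): ((a*a)+(a*(z*z))) -> (a*(a+(z*z)))
Apply DISTRIBUTE at root (target: (a*(a+(z*z)))): (a*(a+(z*z))) -> ((a*a)+(a*(z*z)))

Answer: ((a*a)+(a*(z*z)))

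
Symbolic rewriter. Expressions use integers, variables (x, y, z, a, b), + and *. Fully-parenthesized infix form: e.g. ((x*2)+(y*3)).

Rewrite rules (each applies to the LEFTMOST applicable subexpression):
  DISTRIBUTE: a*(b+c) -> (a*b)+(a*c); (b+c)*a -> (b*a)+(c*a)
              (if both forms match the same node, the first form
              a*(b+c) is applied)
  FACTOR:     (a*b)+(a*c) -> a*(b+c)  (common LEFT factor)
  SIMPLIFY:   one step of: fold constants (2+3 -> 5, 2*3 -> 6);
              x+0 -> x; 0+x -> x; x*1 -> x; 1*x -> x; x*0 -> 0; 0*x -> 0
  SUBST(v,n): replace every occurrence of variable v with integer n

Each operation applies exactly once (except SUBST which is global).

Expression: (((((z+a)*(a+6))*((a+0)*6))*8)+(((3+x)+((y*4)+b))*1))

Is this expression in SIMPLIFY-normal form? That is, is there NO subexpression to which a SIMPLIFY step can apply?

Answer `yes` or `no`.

Answer: no

Derivation:
Expression: (((((z+a)*(a+6))*((a+0)*6))*8)+(((3+x)+((y*4)+b))*1))
Scanning for simplifiable subexpressions (pre-order)...
  at root: (((((z+a)*(a+6))*((a+0)*6))*8)+(((3+x)+((y*4)+b))*1)) (not simplifiable)
  at L: ((((z+a)*(a+6))*((a+0)*6))*8) (not simplifiable)
  at LL: (((z+a)*(a+6))*((a+0)*6)) (not simplifiable)
  at LLL: ((z+a)*(a+6)) (not simplifiable)
  at LLLL: (z+a) (not simplifiable)
  at LLLR: (a+6) (not simplifiable)
  at LLR: ((a+0)*6) (not simplifiable)
  at LLRL: (a+0) (SIMPLIFIABLE)
  at R: (((3+x)+((y*4)+b))*1) (SIMPLIFIABLE)
  at RL: ((3+x)+((y*4)+b)) (not simplifiable)
  at RLL: (3+x) (not simplifiable)
  at RLR: ((y*4)+b) (not simplifiable)
  at RLRL: (y*4) (not simplifiable)
Found simplifiable subexpr at path LLRL: (a+0)
One SIMPLIFY step would give: (((((z+a)*(a+6))*(a*6))*8)+(((3+x)+((y*4)+b))*1))
-> NOT in normal form.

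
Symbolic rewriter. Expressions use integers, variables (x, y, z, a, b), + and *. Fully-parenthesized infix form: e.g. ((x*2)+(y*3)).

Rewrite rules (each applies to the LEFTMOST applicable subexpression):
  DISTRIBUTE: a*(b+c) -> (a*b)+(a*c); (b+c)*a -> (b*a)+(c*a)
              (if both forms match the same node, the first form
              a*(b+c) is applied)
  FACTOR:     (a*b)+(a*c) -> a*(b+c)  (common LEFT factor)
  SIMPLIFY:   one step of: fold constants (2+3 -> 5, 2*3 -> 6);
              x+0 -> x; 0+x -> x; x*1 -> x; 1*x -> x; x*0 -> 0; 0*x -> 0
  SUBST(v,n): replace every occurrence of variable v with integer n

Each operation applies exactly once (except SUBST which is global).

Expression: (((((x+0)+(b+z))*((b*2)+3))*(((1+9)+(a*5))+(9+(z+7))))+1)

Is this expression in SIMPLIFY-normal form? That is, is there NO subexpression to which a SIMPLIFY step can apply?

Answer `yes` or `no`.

Expression: (((((x+0)+(b+z))*((b*2)+3))*(((1+9)+(a*5))+(9+(z+7))))+1)
Scanning for simplifiable subexpressions (pre-order)...
  at root: (((((x+0)+(b+z))*((b*2)+3))*(((1+9)+(a*5))+(9+(z+7))))+1) (not simplifiable)
  at L: ((((x+0)+(b+z))*((b*2)+3))*(((1+9)+(a*5))+(9+(z+7)))) (not simplifiable)
  at LL: (((x+0)+(b+z))*((b*2)+3)) (not simplifiable)
  at LLL: ((x+0)+(b+z)) (not simplifiable)
  at LLLL: (x+0) (SIMPLIFIABLE)
  at LLLR: (b+z) (not simplifiable)
  at LLR: ((b*2)+3) (not simplifiable)
  at LLRL: (b*2) (not simplifiable)
  at LR: (((1+9)+(a*5))+(9+(z+7))) (not simplifiable)
  at LRL: ((1+9)+(a*5)) (not simplifiable)
  at LRLL: (1+9) (SIMPLIFIABLE)
  at LRLR: (a*5) (not simplifiable)
  at LRR: (9+(z+7)) (not simplifiable)
  at LRRR: (z+7) (not simplifiable)
Found simplifiable subexpr at path LLLL: (x+0)
One SIMPLIFY step would give: ((((x+(b+z))*((b*2)+3))*(((1+9)+(a*5))+(9+(z+7))))+1)
-> NOT in normal form.

Answer: no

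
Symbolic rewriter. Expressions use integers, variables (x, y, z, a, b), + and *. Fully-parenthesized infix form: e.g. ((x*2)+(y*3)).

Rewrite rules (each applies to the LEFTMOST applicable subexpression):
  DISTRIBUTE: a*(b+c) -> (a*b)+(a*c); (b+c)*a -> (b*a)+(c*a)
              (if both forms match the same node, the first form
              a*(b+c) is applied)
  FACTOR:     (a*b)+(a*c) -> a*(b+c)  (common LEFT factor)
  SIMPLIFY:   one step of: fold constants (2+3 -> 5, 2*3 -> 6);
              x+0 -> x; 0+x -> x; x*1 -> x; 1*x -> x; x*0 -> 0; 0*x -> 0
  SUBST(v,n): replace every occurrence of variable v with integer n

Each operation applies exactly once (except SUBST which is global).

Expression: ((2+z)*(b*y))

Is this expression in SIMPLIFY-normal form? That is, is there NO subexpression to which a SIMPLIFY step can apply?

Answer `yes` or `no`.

Answer: yes

Derivation:
Expression: ((2+z)*(b*y))
Scanning for simplifiable subexpressions (pre-order)...
  at root: ((2+z)*(b*y)) (not simplifiable)
  at L: (2+z) (not simplifiable)
  at R: (b*y) (not simplifiable)
Result: no simplifiable subexpression found -> normal form.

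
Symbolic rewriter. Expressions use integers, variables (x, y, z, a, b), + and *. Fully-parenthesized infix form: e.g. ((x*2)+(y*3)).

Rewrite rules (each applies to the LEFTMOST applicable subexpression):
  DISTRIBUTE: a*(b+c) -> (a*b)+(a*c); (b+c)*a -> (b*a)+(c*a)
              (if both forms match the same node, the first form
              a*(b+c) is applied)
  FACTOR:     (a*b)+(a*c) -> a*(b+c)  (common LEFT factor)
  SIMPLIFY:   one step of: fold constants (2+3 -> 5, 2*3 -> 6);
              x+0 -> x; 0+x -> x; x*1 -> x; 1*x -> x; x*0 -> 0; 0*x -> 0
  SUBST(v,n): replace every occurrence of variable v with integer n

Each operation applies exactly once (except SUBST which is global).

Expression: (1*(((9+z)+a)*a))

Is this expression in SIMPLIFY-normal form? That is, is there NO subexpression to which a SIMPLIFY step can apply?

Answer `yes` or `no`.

Expression: (1*(((9+z)+a)*a))
Scanning for simplifiable subexpressions (pre-order)...
  at root: (1*(((9+z)+a)*a)) (SIMPLIFIABLE)
  at R: (((9+z)+a)*a) (not simplifiable)
  at RL: ((9+z)+a) (not simplifiable)
  at RLL: (9+z) (not simplifiable)
Found simplifiable subexpr at path root: (1*(((9+z)+a)*a))
One SIMPLIFY step would give: (((9+z)+a)*a)
-> NOT in normal form.

Answer: no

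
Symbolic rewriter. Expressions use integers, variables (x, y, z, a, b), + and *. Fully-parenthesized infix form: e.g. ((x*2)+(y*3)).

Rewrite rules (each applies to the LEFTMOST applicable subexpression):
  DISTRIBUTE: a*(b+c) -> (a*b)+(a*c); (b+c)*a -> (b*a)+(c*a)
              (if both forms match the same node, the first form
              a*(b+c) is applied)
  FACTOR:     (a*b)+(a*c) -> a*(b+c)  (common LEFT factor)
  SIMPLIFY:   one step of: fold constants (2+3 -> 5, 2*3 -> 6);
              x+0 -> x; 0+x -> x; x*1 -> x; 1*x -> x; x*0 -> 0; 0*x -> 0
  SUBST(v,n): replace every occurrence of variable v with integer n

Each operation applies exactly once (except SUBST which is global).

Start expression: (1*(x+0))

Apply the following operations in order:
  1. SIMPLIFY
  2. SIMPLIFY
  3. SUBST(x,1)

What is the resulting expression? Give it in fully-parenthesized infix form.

Start: (1*(x+0))
Apply SIMPLIFY at root (target: (1*(x+0))): (1*(x+0)) -> (x+0)
Apply SIMPLIFY at root (target: (x+0)): (x+0) -> x
Apply SUBST(x,1): x -> 1

Answer: 1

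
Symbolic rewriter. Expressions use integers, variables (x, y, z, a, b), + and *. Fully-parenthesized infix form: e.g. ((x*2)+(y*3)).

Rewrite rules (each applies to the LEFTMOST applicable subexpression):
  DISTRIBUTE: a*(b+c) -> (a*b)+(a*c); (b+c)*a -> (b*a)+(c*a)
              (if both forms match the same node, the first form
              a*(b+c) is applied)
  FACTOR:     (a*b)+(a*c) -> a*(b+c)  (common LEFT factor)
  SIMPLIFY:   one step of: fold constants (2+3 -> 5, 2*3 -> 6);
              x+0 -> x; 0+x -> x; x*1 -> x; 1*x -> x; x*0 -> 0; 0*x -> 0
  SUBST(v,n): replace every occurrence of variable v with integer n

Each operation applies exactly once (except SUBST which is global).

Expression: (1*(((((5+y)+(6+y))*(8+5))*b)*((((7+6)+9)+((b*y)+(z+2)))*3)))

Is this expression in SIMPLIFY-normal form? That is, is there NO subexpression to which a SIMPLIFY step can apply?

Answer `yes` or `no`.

Answer: no

Derivation:
Expression: (1*(((((5+y)+(6+y))*(8+5))*b)*((((7+6)+9)+((b*y)+(z+2)))*3)))
Scanning for simplifiable subexpressions (pre-order)...
  at root: (1*(((((5+y)+(6+y))*(8+5))*b)*((((7+6)+9)+((b*y)+(z+2)))*3))) (SIMPLIFIABLE)
  at R: (((((5+y)+(6+y))*(8+5))*b)*((((7+6)+9)+((b*y)+(z+2)))*3)) (not simplifiable)
  at RL: ((((5+y)+(6+y))*(8+5))*b) (not simplifiable)
  at RLL: (((5+y)+(6+y))*(8+5)) (not simplifiable)
  at RLLL: ((5+y)+(6+y)) (not simplifiable)
  at RLLLL: (5+y) (not simplifiable)
  at RLLLR: (6+y) (not simplifiable)
  at RLLR: (8+5) (SIMPLIFIABLE)
  at RR: ((((7+6)+9)+((b*y)+(z+2)))*3) (not simplifiable)
  at RRL: (((7+6)+9)+((b*y)+(z+2))) (not simplifiable)
  at RRLL: ((7+6)+9) (not simplifiable)
  at RRLLL: (7+6) (SIMPLIFIABLE)
  at RRLR: ((b*y)+(z+2)) (not simplifiable)
  at RRLRL: (b*y) (not simplifiable)
  at RRLRR: (z+2) (not simplifiable)
Found simplifiable subexpr at path root: (1*(((((5+y)+(6+y))*(8+5))*b)*((((7+6)+9)+((b*y)+(z+2)))*3)))
One SIMPLIFY step would give: (((((5+y)+(6+y))*(8+5))*b)*((((7+6)+9)+((b*y)+(z+2)))*3))
-> NOT in normal form.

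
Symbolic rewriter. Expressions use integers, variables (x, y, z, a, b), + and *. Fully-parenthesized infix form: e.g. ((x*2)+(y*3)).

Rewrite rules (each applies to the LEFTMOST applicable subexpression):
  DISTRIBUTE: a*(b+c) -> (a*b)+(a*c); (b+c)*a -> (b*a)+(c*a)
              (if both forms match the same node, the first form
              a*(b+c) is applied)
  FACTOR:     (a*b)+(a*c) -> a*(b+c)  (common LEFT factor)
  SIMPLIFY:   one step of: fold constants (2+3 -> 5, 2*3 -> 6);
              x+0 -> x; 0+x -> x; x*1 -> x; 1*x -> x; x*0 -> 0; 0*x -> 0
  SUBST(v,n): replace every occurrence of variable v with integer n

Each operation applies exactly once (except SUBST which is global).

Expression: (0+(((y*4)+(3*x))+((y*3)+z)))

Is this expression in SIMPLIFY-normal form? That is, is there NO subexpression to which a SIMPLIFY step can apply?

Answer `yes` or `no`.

Answer: no

Derivation:
Expression: (0+(((y*4)+(3*x))+((y*3)+z)))
Scanning for simplifiable subexpressions (pre-order)...
  at root: (0+(((y*4)+(3*x))+((y*3)+z))) (SIMPLIFIABLE)
  at R: (((y*4)+(3*x))+((y*3)+z)) (not simplifiable)
  at RL: ((y*4)+(3*x)) (not simplifiable)
  at RLL: (y*4) (not simplifiable)
  at RLR: (3*x) (not simplifiable)
  at RR: ((y*3)+z) (not simplifiable)
  at RRL: (y*3) (not simplifiable)
Found simplifiable subexpr at path root: (0+(((y*4)+(3*x))+((y*3)+z)))
One SIMPLIFY step would give: (((y*4)+(3*x))+((y*3)+z))
-> NOT in normal form.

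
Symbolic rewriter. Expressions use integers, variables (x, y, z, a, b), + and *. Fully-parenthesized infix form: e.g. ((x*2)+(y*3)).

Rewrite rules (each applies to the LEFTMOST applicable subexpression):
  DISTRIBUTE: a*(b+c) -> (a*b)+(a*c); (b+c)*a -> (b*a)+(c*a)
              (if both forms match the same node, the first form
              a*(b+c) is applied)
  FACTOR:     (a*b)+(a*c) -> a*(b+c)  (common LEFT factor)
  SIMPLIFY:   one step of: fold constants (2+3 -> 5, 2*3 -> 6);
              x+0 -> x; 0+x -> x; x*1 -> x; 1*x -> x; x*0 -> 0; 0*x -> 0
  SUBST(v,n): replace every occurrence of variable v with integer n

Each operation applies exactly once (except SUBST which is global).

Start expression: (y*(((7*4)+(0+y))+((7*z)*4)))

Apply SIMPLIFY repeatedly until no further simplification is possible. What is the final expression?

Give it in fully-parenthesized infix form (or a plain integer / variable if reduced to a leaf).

Answer: (y*((28+y)+((7*z)*4)))

Derivation:
Start: (y*(((7*4)+(0+y))+((7*z)*4)))
Step 1: at RLL: (7*4) -> 28; overall: (y*(((7*4)+(0+y))+((7*z)*4))) -> (y*((28+(0+y))+((7*z)*4)))
Step 2: at RLR: (0+y) -> y; overall: (y*((28+(0+y))+((7*z)*4))) -> (y*((28+y)+((7*z)*4)))
Fixed point: (y*((28+y)+((7*z)*4)))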